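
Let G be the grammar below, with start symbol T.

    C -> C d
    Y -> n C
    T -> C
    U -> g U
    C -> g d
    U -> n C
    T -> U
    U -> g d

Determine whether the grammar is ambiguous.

Ambiguous

Witness: g d

Derivation 1: T ⇒ C ⇒ g d
Derivation 2: T ⇒ U ⇒ g d

Two distinct leftmost derivations for the same string.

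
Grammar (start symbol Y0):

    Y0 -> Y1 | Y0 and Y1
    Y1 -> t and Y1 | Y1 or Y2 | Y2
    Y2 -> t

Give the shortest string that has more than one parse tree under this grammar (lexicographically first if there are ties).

length 1: no string has ≥2 trees
length 3: t and t has 2 parse trees

Two derivations of t and t:
  Y0 ⇒ Y1 ⇒ t and Y1 ⇒ t and Y2 ⇒ t and t
  Y0 ⇒ Y0 and Y1 ⇒ Y1 and Y1 ⇒ Y2 and Y1 ⇒ t and Y1 ⇒ t and Y2 ⇒ t and t

t and t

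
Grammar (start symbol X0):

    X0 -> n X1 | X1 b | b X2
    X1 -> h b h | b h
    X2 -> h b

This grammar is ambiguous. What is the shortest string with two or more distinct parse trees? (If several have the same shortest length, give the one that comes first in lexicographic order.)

b h b

length 3: b h b has 2 parse trees

Two derivations of b h b:
  X0 ⇒ X1 b ⇒ b h b
  X0 ⇒ b X2 ⇒ b h b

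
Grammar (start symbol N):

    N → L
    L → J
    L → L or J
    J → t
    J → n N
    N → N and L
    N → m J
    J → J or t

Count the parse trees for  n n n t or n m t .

4

Parse trees for n n n t or n m t:
  [N [L [J n [N [L [J n [N [L [J n [N [L [L [J t]] or [J n [N m [J t]]]]]]]]]]]]]]
  [N [L [J n [N [L [J n [N [L [L [J n [N [L [J t]]]]] or [J n [N m [J t]]]]]]]]]]]
  [N [L [J n [N [L [L [J n [N [L [J n [N [L [J t]]]]]]]] or [J n [N m [J t]]]]]]]]
  [N [L [L [J n [N [L [J n [N [L [J n [N [L [J t]]]]]]]]]]] or [J n [N m [J t]]]]]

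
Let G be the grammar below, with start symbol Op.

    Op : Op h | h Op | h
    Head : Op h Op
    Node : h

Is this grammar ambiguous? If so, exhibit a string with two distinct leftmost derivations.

Ambiguous

Witness: h h

Derivation 1: Op ⇒ Op h ⇒ h h
Derivation 2: Op ⇒ h Op ⇒ h h

Two distinct leftmost derivations for the same string.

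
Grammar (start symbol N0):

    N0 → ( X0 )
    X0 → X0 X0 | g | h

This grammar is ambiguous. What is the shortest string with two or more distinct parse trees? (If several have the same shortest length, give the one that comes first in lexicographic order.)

( g g g )

length 3: no string has ≥2 trees
length 4: no string has ≥2 trees
length 5: ( g g g ) has 2 parse trees

Two derivations of ( g g g ):
  N0 ⇒ ( X0 ) ⇒ ( X0 X0 ) ⇒ ( X0 X0 X0 ) ⇒ ( g X0 X0 ) ⇒ ( g g X0 ) ⇒ ( g g g )
  N0 ⇒ ( X0 ) ⇒ ( X0 X0 ) ⇒ ( g X0 ) ⇒ ( g X0 X0 ) ⇒ ( g g X0 ) ⇒ ( g g g )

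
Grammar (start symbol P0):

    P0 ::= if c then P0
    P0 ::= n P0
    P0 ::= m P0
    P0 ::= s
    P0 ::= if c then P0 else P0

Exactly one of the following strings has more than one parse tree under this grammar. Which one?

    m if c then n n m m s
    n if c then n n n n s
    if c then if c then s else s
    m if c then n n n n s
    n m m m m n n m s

m if c then n n m m s: 1 tree
n if c then n n n n s: 1 tree
if c then if c then s else s: 2 trees
m if c then n n n n s: 1 tree
n m m m m n n m s: 1 tree

if c then if c then s else s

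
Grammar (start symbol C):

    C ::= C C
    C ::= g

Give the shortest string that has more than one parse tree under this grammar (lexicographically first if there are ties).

length 1: no string has ≥2 trees
length 2: no string has ≥2 trees
length 3: g g g has 2 parse trees

Two derivations of g g g:
  C ⇒ C C ⇒ C C C ⇒ g C C ⇒ g g C ⇒ g g g
  C ⇒ C C ⇒ g C ⇒ g C C ⇒ g g C ⇒ g g g

g g g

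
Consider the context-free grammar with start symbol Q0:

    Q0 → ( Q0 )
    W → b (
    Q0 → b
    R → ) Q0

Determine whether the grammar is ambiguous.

Unambiguous

Only Q0 is reachable from Q0; ignoring the rest: L(Q0) is { openⁿ atom closeⁿ : n ≥ 0 }. The bracket depth fixes n, and the derivation is forced at every step.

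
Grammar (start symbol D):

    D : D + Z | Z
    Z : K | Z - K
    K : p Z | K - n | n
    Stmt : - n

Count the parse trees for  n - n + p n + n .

2

Parse trees for n - n + p n + n:
  [D [D [D [Z [K [K n] - n]]] + [Z [K p [Z [K n]]]]] + [Z [K n]]]
  [D [D [D [Z [Z [K n]] - [K n]]] + [Z [K p [Z [K n]]]]] + [Z [K n]]]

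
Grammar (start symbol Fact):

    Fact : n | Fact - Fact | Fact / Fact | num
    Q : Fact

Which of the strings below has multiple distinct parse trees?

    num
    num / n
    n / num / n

n / num / n

num: 1 tree
num / n: 1 tree
n / num / n: 2 trees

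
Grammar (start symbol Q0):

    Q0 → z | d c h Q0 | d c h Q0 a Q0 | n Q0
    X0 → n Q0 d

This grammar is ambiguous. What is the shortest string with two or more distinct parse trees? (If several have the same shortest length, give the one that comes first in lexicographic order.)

length 1: no string has ≥2 trees
length 2: no string has ≥2 trees
length 3: no string has ≥2 trees
length 4: no string has ≥2 trees
length 5: no string has ≥2 trees
length 6: no string has ≥2 trees
length 7: no string has ≥2 trees
length 8: no string has ≥2 trees
length 9: d c h d c h z a z has 2 parse trees

Two derivations of d c h d c h z a z:
  Q0 ⇒ d c h Q0 ⇒ d c h d c h Q0 a Q0 ⇒ d c h d c h z a Q0 ⇒ d c h d c h z a z
  Q0 ⇒ d c h Q0 a Q0 ⇒ d c h d c h Q0 a Q0 ⇒ d c h d c h z a Q0 ⇒ d c h d c h z a z

d c h d c h z a z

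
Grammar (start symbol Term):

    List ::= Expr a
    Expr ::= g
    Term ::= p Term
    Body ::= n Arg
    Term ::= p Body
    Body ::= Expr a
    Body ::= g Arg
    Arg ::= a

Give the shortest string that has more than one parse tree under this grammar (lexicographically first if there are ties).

p g a

length 3: p g a has 2 parse trees

Two derivations of p g a:
  Term ⇒ p Body ⇒ p Expr a ⇒ p g a
  Term ⇒ p Body ⇒ p g Arg ⇒ p g a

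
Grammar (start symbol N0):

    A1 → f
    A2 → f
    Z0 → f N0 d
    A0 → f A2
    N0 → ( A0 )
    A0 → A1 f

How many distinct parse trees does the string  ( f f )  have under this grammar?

Parse trees for ( f f ):
  [N0 ( [A0 f [A2 f]] )]
  [N0 ( [A0 [A1 f] f] )]

2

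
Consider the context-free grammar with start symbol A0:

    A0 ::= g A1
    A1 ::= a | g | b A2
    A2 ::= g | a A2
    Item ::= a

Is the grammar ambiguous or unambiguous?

Only A0, A1, A2 are reachable from A0; ignoring the rest: Restricted to the reachable nonterminals, every rule has the form A → t or A → t B, and no two rules for the same A share a first terminal. The grammar encodes a DFA — one run per string.

Unambiguous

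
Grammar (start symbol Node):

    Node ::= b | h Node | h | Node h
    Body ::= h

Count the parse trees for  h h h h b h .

Parse trees for h h h h b h:
  [Node h [Node h [Node h [Node h [Node [Node b] h]]]]]
  [Node h [Node h [Node h [Node [Node h [Node b]] h]]]]
  [Node h [Node h [Node [Node h [Node h [Node b]]] h]]]
  [Node h [Node [Node h [Node h [Node h [Node b]]]] h]]
  [Node [Node h [Node h [Node h [Node h [Node b]]]]] h]

5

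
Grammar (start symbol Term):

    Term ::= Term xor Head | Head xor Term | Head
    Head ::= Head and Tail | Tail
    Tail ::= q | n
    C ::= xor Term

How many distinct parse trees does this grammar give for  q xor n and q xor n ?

Parse trees for q xor n and q xor n:
  [Term [Term [Term [Head [Tail q]]] xor [Head [Head [Tail n]] and [Tail q]]] xor [Head [Tail n]]]
  [Term [Term [Head [Tail q]] xor [Term [Head [Head [Tail n]] and [Tail q]]]] xor [Head [Tail n]]]
  [Term [Head [Tail q]] xor [Term [Term [Head [Head [Tail n]] and [Tail q]]] xor [Head [Tail n]]]]
  [Term [Head [Tail q]] xor [Term [Head [Head [Tail n]] and [Tail q]] xor [Term [Head [Tail n]]]]]

4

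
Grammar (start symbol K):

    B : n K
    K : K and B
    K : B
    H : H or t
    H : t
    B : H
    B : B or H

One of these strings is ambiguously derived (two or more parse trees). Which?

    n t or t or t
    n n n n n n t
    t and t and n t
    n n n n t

n t or t or t: 8 trees
n n n n n n t: 1 tree
t and t and n t: 1 tree
n n n n t: 1 tree

n t or t or t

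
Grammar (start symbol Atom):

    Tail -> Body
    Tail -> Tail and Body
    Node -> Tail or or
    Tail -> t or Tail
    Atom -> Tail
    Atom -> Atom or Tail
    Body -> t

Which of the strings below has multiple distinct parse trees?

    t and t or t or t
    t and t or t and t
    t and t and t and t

t and t or t or t

t and t or t or t: 2 trees
t and t or t and t: 1 tree
t and t and t and t: 1 tree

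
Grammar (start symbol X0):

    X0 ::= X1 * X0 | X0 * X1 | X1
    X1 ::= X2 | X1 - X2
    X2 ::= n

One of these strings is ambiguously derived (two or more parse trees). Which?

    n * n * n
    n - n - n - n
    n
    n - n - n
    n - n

n * n * n

n * n * n: 4 trees
n - n - n - n: 1 tree
n: 1 tree
n - n - n: 1 tree
n - n: 1 tree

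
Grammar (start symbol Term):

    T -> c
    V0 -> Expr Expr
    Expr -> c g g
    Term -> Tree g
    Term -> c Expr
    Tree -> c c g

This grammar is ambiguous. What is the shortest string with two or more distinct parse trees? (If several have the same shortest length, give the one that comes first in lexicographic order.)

length 4: c c g g has 2 parse trees

Two derivations of c c g g:
  Term ⇒ Tree g ⇒ c c g g
  Term ⇒ c Expr ⇒ c c g g

c c g g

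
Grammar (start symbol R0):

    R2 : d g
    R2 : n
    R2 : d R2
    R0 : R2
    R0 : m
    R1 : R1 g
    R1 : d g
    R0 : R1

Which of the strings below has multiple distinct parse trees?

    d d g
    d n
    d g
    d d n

d g

d d g: 1 tree
d n: 1 tree
d g: 2 trees
d d n: 1 tree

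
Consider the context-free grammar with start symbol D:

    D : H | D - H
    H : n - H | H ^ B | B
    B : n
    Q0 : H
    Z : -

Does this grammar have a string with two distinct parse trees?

Ambiguous

Witness: n - n

Derivation 1: D ⇒ H ⇒ n - H ⇒ n - B ⇒ n - n
Derivation 2: D ⇒ D - H ⇒ H - H ⇒ B - H ⇒ n - H ⇒ n - B ⇒ n - n

Two distinct leftmost derivations for the same string.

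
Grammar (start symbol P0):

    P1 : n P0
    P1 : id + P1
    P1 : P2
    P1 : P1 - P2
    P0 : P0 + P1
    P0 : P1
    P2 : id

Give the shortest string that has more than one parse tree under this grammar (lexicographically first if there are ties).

id + id

length 1: no string has ≥2 trees
length 2: no string has ≥2 trees
length 3: id + id has 2 parse trees

Two derivations of id + id:
  P0 ⇒ P0 + P1 ⇒ P1 + P1 ⇒ P2 + P1 ⇒ id + P1 ⇒ id + P2 ⇒ id + id
  P0 ⇒ P1 ⇒ id + P1 ⇒ id + P2 ⇒ id + id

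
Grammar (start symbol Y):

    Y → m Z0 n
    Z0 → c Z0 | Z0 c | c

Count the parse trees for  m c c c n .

4

Parse trees for m c c c n:
  [Y m [Z0 c [Z0 c [Z0 c]]] n]
  [Y m [Z0 c [Z0 [Z0 c] c]] n]
  [Y m [Z0 [Z0 c [Z0 c]] c] n]
  [Y m [Z0 [Z0 [Z0 c] c] c] n]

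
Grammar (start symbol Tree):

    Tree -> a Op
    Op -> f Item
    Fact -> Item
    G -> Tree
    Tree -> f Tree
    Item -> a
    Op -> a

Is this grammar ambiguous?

Unambiguous

(Fact, G are unreachable from Tree, so their rules don't affect L(Tree).) Each reachable nonterminal has at most one production per leading terminal, and all productions are right-linear; the derivation is determined token-by-token.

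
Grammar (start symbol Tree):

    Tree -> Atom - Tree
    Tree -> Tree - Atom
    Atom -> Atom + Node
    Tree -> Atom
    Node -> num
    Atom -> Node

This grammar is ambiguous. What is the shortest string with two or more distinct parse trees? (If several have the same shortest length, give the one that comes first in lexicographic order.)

num - num

length 1: no string has ≥2 trees
length 3: num - num has 2 parse trees

Two derivations of num - num:
  Tree ⇒ Atom - Tree ⇒ Node - Tree ⇒ num - Tree ⇒ num - Atom ⇒ num - Node ⇒ num - num
  Tree ⇒ Tree - Atom ⇒ Atom - Atom ⇒ Node - Atom ⇒ num - Atom ⇒ num - Node ⇒ num - num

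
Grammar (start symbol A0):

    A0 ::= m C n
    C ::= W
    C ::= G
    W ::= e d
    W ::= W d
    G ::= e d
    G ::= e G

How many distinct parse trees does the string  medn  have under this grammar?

2

Parse trees for medn:
  [A0 m [C [W e d]] n]
  [A0 m [C [G e d]] n]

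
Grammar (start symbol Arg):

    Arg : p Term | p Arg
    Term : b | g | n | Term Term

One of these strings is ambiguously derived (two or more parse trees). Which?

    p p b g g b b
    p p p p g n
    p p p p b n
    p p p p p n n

p p b g g b b

p p b g g b b: 14 trees
p p p p g n: 1 tree
p p p p b n: 1 tree
p p p p p n n: 1 tree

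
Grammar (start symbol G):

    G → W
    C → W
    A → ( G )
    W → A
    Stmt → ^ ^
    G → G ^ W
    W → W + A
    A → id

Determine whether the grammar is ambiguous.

(C, Stmt are unreachable from G, so their rules don't affect L(G).) G → G ^ W | W  ;  W → W + A | A  — a left-associative chain with A at the bottom. Each string factors uniquely by precedence.

Unambiguous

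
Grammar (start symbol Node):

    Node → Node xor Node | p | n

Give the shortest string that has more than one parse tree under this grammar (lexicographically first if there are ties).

length 1: no string has ≥2 trees
length 3: no string has ≥2 trees
length 5: n xor n xor n has 2 parse trees

Two derivations of n xor n xor n:
  Node ⇒ Node xor Node ⇒ Node xor Node xor Node ⇒ n xor Node xor Node ⇒ n xor n xor Node ⇒ n xor n xor n
  Node ⇒ Node xor Node ⇒ n xor Node ⇒ n xor Node xor Node ⇒ n xor n xor Node ⇒ n xor n xor n

n xor n xor n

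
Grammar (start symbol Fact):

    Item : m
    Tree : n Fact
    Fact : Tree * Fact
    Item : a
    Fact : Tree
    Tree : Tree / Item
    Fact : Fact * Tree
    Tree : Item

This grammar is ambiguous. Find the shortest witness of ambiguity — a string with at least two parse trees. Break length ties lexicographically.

length 1: no string has ≥2 trees
length 2: no string has ≥2 trees
length 3: a * a has 2 parse trees

Two derivations of a * a:
  Fact ⇒ Tree * Fact ⇒ Item * Fact ⇒ a * Fact ⇒ a * Tree ⇒ a * Item ⇒ a * a
  Fact ⇒ Fact * Tree ⇒ Tree * Tree ⇒ Item * Tree ⇒ a * Tree ⇒ a * Item ⇒ a * a

a * a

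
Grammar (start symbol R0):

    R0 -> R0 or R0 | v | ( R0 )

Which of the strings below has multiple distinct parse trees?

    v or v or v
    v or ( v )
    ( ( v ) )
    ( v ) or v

v or v or v

v or v or v: 2 trees
v or ( v ): 1 tree
( ( v ) ): 1 tree
( v ) or v: 1 tree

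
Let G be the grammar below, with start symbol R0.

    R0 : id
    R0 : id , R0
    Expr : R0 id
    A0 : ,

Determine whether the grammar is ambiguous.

Unambiguous

Only R0 is reachable from R0; ignoring the rest: Right-recursive list with a separator: after each atom, whether the separator follows determines the rule. One parse per string.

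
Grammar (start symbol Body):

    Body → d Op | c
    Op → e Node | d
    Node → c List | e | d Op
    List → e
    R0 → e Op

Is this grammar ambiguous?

Only Body, Op, Node, List are reachable from Body; ignoring the rest: The reachable rules are right-linear with at most one rule per (nonterminal, next-terminal) pair. Each input token forces the next rule, so parsing is deterministic.

Unambiguous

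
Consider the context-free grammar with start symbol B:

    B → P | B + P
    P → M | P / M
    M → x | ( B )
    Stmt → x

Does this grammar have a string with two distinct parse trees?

(Stmt is unreachable from B, so its rules don't affect L(B).) This is a standard precedence ladder (B over P over M), with each level left-recursive on its own operator ('+' at B, '/' at P). That structure is LR(1), hence unambiguous.

Unambiguous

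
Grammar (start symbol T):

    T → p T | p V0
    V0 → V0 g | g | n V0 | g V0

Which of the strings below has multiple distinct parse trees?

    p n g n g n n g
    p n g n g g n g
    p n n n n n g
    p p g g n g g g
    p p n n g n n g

p p g g n g g g

p n g n g n n g: 1 tree
p n g n g g n g: 1 tree
p n n n n n g: 1 tree
p p g g n g g g: 16 trees
p p n n g n n g: 1 tree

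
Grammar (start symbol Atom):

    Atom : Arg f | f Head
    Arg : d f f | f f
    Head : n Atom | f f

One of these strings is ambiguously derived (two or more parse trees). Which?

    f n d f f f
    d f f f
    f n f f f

f n d f f f: 1 tree
d f f f: 1 tree
f n f f f: 2 trees

f n f f f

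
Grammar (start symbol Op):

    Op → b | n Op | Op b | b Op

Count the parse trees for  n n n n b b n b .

1

Parse trees for n n n n b b n b:
  [Op n [Op n [Op n [Op n [Op b [Op b [Op n [Op b]]]]]]]]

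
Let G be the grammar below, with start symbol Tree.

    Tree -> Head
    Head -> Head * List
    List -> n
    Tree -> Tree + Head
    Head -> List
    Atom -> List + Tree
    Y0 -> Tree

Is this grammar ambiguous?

Unambiguous

Only Tree, Head, List are reachable from Tree; ignoring the rest: The grammar is stratified — Tree handles '+' (left-recursive), Head handles '*', List atoms. Each operator has a fixed associativity and precedence level, so every string has one parse.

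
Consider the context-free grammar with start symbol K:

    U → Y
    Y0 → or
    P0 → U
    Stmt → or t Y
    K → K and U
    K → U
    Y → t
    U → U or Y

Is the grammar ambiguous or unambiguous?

(P0, Y0, Stmt are unreachable from K, so their rules don't affect L(K).) The grammar is stratified — K handles 'and' (left-recursive), U handles 'or', Y atoms. Each operator has a fixed associativity and precedence level, so every string has one parse.

Unambiguous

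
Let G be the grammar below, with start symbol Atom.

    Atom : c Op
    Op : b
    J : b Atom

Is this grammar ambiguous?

(J is unreachable from Atom, so its rules don't affect L(Atom).) The reachable rules are right-linear with at most one rule per (nonterminal, next-terminal) pair. Each input token forces the next rule, so parsing is deterministic.

Unambiguous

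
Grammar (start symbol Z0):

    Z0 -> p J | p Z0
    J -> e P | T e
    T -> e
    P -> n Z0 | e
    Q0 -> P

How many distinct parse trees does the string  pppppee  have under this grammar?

2

Parse trees for pppppee:
  [Z0 p [Z0 p [Z0 p [Z0 p [Z0 p [J e [P e]]]]]]]
  [Z0 p [Z0 p [Z0 p [Z0 p [Z0 p [J [T e] e]]]]]]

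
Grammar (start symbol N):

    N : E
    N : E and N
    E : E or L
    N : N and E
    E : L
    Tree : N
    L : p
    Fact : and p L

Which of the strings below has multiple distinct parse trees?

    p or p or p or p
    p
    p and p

p or p or p or p: 1 tree
p: 1 tree
p and p: 2 trees

p and p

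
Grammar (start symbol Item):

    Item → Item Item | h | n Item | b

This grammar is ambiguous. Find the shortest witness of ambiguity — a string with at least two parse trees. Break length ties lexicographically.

b b b

length 1: no string has ≥2 trees
length 2: no string has ≥2 trees
length 3: b b b has 2 parse trees

Two derivations of b b b:
  Item ⇒ Item Item ⇒ Item Item Item ⇒ b Item Item ⇒ b b Item ⇒ b b b
  Item ⇒ Item Item ⇒ b Item ⇒ b Item Item ⇒ b b Item ⇒ b b b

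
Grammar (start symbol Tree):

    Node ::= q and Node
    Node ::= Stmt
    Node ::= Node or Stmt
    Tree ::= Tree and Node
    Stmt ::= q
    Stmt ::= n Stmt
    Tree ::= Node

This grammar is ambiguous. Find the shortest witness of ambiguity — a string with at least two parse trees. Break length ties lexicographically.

length 1: no string has ≥2 trees
length 2: no string has ≥2 trees
length 3: q and q has 2 parse trees

Two derivations of q and q:
  Tree ⇒ Tree and Node ⇒ Node and Node ⇒ Stmt and Node ⇒ q and Node ⇒ q and Stmt ⇒ q and q
  Tree ⇒ Node ⇒ q and Node ⇒ q and Stmt ⇒ q and q

q and q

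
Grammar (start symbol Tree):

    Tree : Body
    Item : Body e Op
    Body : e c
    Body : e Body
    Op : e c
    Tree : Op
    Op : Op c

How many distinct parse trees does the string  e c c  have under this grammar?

Parse trees for e c c:
  [Tree [Op [Op e c] c]]

1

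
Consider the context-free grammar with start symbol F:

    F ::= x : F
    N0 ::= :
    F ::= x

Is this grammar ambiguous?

(N0 is unreachable from F, so its rules don't affect L(F).) The reachable grammar is A → atom sep A | atom. Each atom is followed by either the separator (recurse) or end-of-string (stop) — no choice point.

Unambiguous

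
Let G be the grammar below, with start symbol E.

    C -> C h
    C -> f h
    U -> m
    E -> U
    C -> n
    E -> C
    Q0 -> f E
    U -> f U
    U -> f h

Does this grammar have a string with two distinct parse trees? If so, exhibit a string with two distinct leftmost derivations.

Witness: f h

Derivation 1: E ⇒ U ⇒ f h
Derivation 2: E ⇒ C ⇒ f h

Two distinct leftmost derivations for the same string.

Ambiguous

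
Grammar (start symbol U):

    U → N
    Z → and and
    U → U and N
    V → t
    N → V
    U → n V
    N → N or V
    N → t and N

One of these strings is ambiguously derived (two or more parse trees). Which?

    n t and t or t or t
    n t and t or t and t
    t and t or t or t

n t and t or t or t: 1 tree
n t and t or t and t: 1 tree
t and t or t or t: 4 trees

t and t or t or t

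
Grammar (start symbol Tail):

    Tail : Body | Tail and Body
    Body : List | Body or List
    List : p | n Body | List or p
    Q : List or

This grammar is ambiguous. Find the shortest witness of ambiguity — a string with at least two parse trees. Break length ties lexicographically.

p or p

length 1: no string has ≥2 trees
length 2: no string has ≥2 trees
length 3: p or p has 2 parse trees

Two derivations of p or p:
  Tail ⇒ Body ⇒ List ⇒ List or p ⇒ p or p
  Tail ⇒ Body ⇒ Body or List ⇒ List or List ⇒ p or List ⇒ p or p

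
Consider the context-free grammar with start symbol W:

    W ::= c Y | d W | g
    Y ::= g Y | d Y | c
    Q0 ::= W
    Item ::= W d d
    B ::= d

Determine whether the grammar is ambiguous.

Only W, Y are reachable from W; ignoring the rest: The reachable rules are right-linear with at most one rule per (nonterminal, next-terminal) pair. Each input token forces the next rule, so parsing is deterministic.

Unambiguous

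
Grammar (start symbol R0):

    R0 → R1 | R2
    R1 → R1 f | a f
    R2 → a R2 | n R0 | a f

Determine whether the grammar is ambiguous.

Ambiguous

Witness: a f

Derivation 1: R0 ⇒ R1 ⇒ a f
Derivation 2: R0 ⇒ R2 ⇒ a f

Two distinct leftmost derivations for the same string.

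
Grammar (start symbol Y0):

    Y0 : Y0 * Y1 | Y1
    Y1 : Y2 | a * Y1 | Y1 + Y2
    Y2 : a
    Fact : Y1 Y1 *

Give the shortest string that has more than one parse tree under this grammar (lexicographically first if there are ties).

a * a

length 1: no string has ≥2 trees
length 3: a * a has 2 parse trees

Two derivations of a * a:
  Y0 ⇒ Y0 * Y1 ⇒ Y1 * Y1 ⇒ Y2 * Y1 ⇒ a * Y1 ⇒ a * Y2 ⇒ a * a
  Y0 ⇒ Y1 ⇒ a * Y1 ⇒ a * Y2 ⇒ a * a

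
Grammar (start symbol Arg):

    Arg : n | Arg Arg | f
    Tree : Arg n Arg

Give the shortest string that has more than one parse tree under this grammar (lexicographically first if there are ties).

f f f

length 1: no string has ≥2 trees
length 2: no string has ≥2 trees
length 3: f f f has 2 parse trees

Two derivations of f f f:
  Arg ⇒ Arg Arg ⇒ Arg Arg Arg ⇒ f Arg Arg ⇒ f f Arg ⇒ f f f
  Arg ⇒ Arg Arg ⇒ f Arg ⇒ f Arg Arg ⇒ f f Arg ⇒ f f f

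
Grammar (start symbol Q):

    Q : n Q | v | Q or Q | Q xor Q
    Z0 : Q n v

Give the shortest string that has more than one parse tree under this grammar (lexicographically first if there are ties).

n v or v

length 1: no string has ≥2 trees
length 2: no string has ≥2 trees
length 3: no string has ≥2 trees
length 4: n v or v has 2 parse trees

Two derivations of n v or v:
  Q ⇒ n Q ⇒ n Q or Q ⇒ n v or Q ⇒ n v or v
  Q ⇒ Q or Q ⇒ n Q or Q ⇒ n v or Q ⇒ n v or v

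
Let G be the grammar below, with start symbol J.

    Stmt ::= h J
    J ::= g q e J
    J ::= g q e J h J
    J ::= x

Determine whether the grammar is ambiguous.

Witness: g q e g q e x h x

Derivation 1: J ⇒ g q e J ⇒ g q e g q e J h J ⇒ g q e g q e x h J ⇒ g q e g q e x h x
Derivation 2: J ⇒ g q e J h J ⇒ g q e g q e J h J ⇒ g q e g q e x h J ⇒ g q e g q e x h x

Two distinct leftmost derivations for the same string.

Ambiguous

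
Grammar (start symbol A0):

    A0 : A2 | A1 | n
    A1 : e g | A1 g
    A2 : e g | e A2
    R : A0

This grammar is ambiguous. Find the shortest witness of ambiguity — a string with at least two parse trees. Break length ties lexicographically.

length 1: no string has ≥2 trees
length 2: e g has 2 parse trees

Two derivations of e g:
  A0 ⇒ A2 ⇒ e g
  A0 ⇒ A1 ⇒ e g

e g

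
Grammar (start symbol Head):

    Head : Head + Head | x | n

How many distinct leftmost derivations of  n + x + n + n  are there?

Parse trees for n + x + n + n:
  [Head [Head n] + [Head [Head x] + [Head [Head n] + [Head n]]]]
  [Head [Head n] + [Head [Head [Head x] + [Head n]] + [Head n]]]
  [Head [Head [Head n] + [Head x]] + [Head [Head n] + [Head n]]]
  [Head [Head [Head n] + [Head [Head x] + [Head n]]] + [Head n]]
  [Head [Head [Head [Head n] + [Head x]] + [Head n]] + [Head n]]

5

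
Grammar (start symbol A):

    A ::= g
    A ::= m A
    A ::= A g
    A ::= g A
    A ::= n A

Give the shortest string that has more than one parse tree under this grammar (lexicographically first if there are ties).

length 1: no string has ≥2 trees
length 2: g g has 2 parse trees

Two derivations of g g:
  A ⇒ A g ⇒ g g
  A ⇒ g A ⇒ g g

g g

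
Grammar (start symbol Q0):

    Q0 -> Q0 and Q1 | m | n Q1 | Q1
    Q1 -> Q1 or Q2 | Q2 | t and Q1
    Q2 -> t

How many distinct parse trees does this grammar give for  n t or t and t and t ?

Parse trees for n t or t and t and t:
  [Q0 [Q0 n [Q1 [Q1 [Q2 t]] or [Q2 t]]] and [Q1 t and [Q1 [Q2 t]]]]
  [Q0 [Q0 [Q0 n [Q1 [Q1 [Q2 t]] or [Q2 t]]] and [Q1 [Q2 t]]] and [Q1 [Q2 t]]]

2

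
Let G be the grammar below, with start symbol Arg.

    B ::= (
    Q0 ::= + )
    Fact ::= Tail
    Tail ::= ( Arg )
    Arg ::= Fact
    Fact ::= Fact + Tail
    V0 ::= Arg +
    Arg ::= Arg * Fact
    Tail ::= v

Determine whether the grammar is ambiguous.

Unambiguous

(V0, B, Q0 are unreachable from Arg, so their rules don't affect L(Arg).) Arg → Arg * Fact | Fact  ;  Fact → Fact + Tail | Tail  — a left-associative chain with Tail at the bottom. Each string factors uniquely by precedence.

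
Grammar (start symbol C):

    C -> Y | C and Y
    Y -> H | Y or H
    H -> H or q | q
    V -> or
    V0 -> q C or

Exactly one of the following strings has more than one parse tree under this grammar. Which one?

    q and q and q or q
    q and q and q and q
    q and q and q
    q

q and q and q or q: 2 trees
q and q and q and q: 1 tree
q and q and q: 1 tree
q: 1 tree

q and q and q or q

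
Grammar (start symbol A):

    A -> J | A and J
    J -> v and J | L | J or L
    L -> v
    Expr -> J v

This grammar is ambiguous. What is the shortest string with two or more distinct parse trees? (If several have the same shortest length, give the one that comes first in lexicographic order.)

v and v

length 1: no string has ≥2 trees
length 3: v and v has 2 parse trees

Two derivations of v and v:
  A ⇒ J ⇒ v and J ⇒ v and L ⇒ v and v
  A ⇒ A and J ⇒ J and J ⇒ L and J ⇒ v and J ⇒ v and L ⇒ v and v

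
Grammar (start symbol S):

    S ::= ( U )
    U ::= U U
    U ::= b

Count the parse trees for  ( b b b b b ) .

14

Parse trees for ( b b b b b ) (showing first 6 of 14):
  [S ( [U [U b] [U [U b] [U [U b] [U [U b] [U b]]]]] )]
  [S ( [U [U b] [U [U b] [U [U [U b] [U b]] [U b]]]] )]
  [S ( [U [U b] [U [U [U b] [U b]] [U [U b] [U b]]]] )]
  [S ( [U [U b] [U [U [U b] [U [U b] [U b]]] [U b]]] )]
  [S ( [U [U b] [U [U [U [U b] [U b]] [U b]] [U b]]] )]
  [S ( [U [U [U b] [U b]] [U [U b] [U [U b] [U b]]]] )]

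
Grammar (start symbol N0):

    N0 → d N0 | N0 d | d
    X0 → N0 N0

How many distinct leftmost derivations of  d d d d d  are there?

16

Parse trees for d d d d d (showing first 6 of 16):
  [N0 d [N0 d [N0 d [N0 d [N0 d]]]]]
  [N0 d [N0 d [N0 d [N0 [N0 d] d]]]]
  [N0 d [N0 d [N0 [N0 d [N0 d]] d]]]
  [N0 d [N0 d [N0 [N0 [N0 d] d] d]]]
  [N0 d [N0 [N0 d [N0 d [N0 d]]] d]]
  [N0 d [N0 [N0 d [N0 [N0 d] d]] d]]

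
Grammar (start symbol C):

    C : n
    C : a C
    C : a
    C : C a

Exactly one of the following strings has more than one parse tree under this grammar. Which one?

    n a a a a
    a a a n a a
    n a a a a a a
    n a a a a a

n a a a a: 1 tree
a a a n a a: 10 trees
n a a a a a a: 1 tree
n a a a a a: 1 tree

a a a n a a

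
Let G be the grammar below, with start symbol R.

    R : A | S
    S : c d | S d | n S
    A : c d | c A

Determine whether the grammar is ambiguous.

Ambiguous

Witness: c d

Derivation 1: R ⇒ A ⇒ c d
Derivation 2: R ⇒ S ⇒ c d

Two distinct leftmost derivations for the same string.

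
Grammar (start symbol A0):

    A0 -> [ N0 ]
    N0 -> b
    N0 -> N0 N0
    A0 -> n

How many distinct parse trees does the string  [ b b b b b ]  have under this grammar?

14

Parse trees for [ b b b b b ] (showing first 6 of 14):
  [A0 [ [N0 [N0 b] [N0 [N0 b] [N0 [N0 b] [N0 [N0 b] [N0 b]]]]] ]]
  [A0 [ [N0 [N0 b] [N0 [N0 b] [N0 [N0 [N0 b] [N0 b]] [N0 b]]]] ]]
  [A0 [ [N0 [N0 b] [N0 [N0 [N0 b] [N0 b]] [N0 [N0 b] [N0 b]]]] ]]
  [A0 [ [N0 [N0 b] [N0 [N0 [N0 b] [N0 [N0 b] [N0 b]]] [N0 b]]] ]]
  [A0 [ [N0 [N0 b] [N0 [N0 [N0 [N0 b] [N0 b]] [N0 b]] [N0 b]]] ]]
  [A0 [ [N0 [N0 [N0 b] [N0 b]] [N0 [N0 b] [N0 [N0 b] [N0 b]]]] ]]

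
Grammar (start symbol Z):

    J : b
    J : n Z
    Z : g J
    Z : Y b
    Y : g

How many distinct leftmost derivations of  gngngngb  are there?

Parse trees for gngngngb:
  [Z g [J n [Z g [J n [Z g [J n [Z g [J b]]]]]]]]
  [Z g [J n [Z g [J n [Z g [J n [Z [Y g] b]]]]]]]

2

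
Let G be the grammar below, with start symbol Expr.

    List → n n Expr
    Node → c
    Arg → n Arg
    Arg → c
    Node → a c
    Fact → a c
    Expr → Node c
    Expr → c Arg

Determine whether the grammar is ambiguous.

Ambiguous

Witness: c c

Derivation 1: Expr ⇒ Node c ⇒ c c
Derivation 2: Expr ⇒ c Arg ⇒ c c

Two distinct leftmost derivations for the same string.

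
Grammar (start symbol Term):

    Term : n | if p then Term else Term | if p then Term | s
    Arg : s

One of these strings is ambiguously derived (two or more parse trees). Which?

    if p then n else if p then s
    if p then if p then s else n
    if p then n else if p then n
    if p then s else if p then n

if p then if p then s else n

if p then n else if p then s: 1 tree
if p then if p then s else n: 2 trees
if p then n else if p then n: 1 tree
if p then s else if p then n: 1 tree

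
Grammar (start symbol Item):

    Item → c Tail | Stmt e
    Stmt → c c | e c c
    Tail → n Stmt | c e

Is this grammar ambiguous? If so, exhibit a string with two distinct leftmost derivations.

Witness: c c e

Derivation 1: Item ⇒ c Tail ⇒ c c e
Derivation 2: Item ⇒ Stmt e ⇒ c c e

Two distinct leftmost derivations for the same string.

Ambiguous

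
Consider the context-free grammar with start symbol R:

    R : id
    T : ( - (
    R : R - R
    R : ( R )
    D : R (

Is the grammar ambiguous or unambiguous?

Witness: id - id - id

Derivation 1: R ⇒ R - R ⇒ id - R ⇒ id - R - R ⇒ id - id - R ⇒ id - id - id
Derivation 2: R ⇒ R - R ⇒ R - R - R ⇒ id - R - R ⇒ id - id - R ⇒ id - id - id

Two distinct leftmost derivations for the same string.

Ambiguous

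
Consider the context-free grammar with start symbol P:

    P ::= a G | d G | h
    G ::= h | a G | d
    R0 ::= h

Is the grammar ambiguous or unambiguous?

Only P, G are reachable from P; ignoring the rest: The reachable rules are right-linear with at most one rule per (nonterminal, next-terminal) pair. Each input token forces the next rule, so parsing is deterministic.

Unambiguous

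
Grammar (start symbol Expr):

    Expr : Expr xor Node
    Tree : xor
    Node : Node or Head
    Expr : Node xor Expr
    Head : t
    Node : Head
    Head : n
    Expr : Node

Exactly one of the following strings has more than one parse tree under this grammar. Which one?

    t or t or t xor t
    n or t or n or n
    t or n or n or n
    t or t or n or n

t or t or t xor t: 2 trees
n or t or n or n: 1 tree
t or n or n or n: 1 tree
t or t or n or n: 1 tree

t or t or t xor t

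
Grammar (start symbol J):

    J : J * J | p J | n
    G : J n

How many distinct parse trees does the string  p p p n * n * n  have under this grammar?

14

Parse trees for p p p n * n * n (showing first 6 of 14):
  [J [J p [J p [J p [J n]]]] * [J [J n] * [J n]]]
  [J [J [J p [J p [J p [J n]]]] * [J n]] * [J n]]
  [J [J p [J [J p [J p [J n]]] * [J n]]] * [J n]]
  [J [J p [J p [J [J p [J n]] * [J n]]]] * [J n]]
  [J [J p [J p [J p [J [J n] * [J n]]]]] * [J n]]
  [J p [J [J p [J p [J n]]] * [J [J n] * [J n]]]]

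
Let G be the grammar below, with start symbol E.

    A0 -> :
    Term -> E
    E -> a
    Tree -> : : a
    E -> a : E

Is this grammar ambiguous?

Only E is reachable from E; ignoring the rest: Right-recursive list with a separator: after each atom, whether the separator follows determines the rule. One parse per string.

Unambiguous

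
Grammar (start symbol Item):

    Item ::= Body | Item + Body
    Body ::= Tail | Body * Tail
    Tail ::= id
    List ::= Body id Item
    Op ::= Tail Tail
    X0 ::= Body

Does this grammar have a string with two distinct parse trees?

Unambiguous

(List, Op, X0 are unreachable from Item, so their rules don't affect L(Item).) The grammar is stratified — Item handles '+' (left-recursive), Body handles '*', Tail atoms. Each operator has a fixed associativity and precedence level, so every string has one parse.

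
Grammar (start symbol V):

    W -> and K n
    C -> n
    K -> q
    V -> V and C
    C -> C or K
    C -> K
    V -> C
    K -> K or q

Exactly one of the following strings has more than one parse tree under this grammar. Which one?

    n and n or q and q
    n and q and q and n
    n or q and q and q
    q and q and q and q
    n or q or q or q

n and n or q and q: 1 tree
n and q and q and n: 1 tree
n or q and q and q: 1 tree
q and q and q and q: 1 tree
n or q or q or q: 4 trees

n or q or q or q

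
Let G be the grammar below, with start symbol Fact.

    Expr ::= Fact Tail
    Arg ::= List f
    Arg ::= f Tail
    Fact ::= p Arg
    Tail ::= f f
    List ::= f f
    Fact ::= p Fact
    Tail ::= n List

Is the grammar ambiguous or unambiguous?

Witness: p f f f

Derivation 1: Fact ⇒ p Arg ⇒ p List f ⇒ p f f f
Derivation 2: Fact ⇒ p Arg ⇒ p f Tail ⇒ p f f f

Two distinct leftmost derivations for the same string.

Ambiguous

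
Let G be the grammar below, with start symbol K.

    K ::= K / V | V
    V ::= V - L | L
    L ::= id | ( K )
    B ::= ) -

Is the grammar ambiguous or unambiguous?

Unambiguous

Only K, V, L are reachable from K; ignoring the rest: K → K / V | V  ;  V → V - L | L  — a left-associative chain with L at the bottom. Each string factors uniquely by precedence.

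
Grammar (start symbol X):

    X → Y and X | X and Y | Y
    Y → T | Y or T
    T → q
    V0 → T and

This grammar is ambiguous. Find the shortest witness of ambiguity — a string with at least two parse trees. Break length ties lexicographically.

q and q

length 1: no string has ≥2 trees
length 3: q and q has 2 parse trees

Two derivations of q and q:
  X ⇒ Y and X ⇒ T and X ⇒ q and X ⇒ q and Y ⇒ q and T ⇒ q and q
  X ⇒ X and Y ⇒ Y and Y ⇒ T and Y ⇒ q and Y ⇒ q and T ⇒ q and q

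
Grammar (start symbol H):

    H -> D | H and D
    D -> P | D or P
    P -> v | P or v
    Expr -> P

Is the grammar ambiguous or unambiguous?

Ambiguous

Witness: v or v

Derivation 1: H ⇒ D ⇒ P ⇒ P or v ⇒ v or v
Derivation 2: H ⇒ D ⇒ D or P ⇒ P or P ⇒ v or P ⇒ v or v

Two distinct leftmost derivations for the same string.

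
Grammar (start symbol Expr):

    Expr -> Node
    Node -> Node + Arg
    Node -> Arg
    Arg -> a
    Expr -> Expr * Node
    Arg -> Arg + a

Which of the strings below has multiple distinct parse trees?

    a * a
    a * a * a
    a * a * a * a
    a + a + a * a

a * a: 1 tree
a * a * a: 1 tree
a * a * a * a: 1 tree
a + a + a * a: 4 trees

a + a + a * a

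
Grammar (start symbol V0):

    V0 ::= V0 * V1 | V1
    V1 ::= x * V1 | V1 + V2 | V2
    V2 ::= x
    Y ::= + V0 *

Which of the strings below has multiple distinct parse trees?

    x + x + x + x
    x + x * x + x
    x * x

x + x + x + x: 1 tree
x + x * x + x: 1 tree
x * x: 2 trees

x * x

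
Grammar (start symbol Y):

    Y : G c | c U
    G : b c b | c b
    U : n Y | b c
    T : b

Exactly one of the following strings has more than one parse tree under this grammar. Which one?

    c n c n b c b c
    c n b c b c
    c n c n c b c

c n c n c b c

c n c n b c b c: 1 tree
c n b c b c: 1 tree
c n c n c b c: 2 trees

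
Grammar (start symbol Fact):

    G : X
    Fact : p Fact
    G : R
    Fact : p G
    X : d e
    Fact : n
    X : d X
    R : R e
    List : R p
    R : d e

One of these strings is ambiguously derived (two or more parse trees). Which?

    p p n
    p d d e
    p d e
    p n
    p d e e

p d e

p p n: 1 tree
p d d e: 1 tree
p d e: 2 trees
p n: 1 tree
p d e e: 1 tree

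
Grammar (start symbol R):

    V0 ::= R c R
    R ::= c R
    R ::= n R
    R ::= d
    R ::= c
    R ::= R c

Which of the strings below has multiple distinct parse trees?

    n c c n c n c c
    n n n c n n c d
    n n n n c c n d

n c c n c n c c

n c c n c n c c: 8 trees
n n n c n n c d: 1 tree
n n n n c c n d: 1 tree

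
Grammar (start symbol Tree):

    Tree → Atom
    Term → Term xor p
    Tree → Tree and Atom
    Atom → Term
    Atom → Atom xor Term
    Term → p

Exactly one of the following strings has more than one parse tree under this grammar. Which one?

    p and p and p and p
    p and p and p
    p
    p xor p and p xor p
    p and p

p and p and p and p: 1 tree
p and p and p: 1 tree
p: 1 tree
p xor p and p xor p: 4 trees
p and p: 1 tree

p xor p and p xor p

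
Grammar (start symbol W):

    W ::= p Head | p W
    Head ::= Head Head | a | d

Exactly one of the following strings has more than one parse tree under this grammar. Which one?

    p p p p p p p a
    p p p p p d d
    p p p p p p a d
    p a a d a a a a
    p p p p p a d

p a a d a a a a

p p p p p p p a: 1 tree
p p p p p d d: 1 tree
p p p p p p a d: 1 tree
p a a d a a a a: 132 trees
p p p p p a d: 1 tree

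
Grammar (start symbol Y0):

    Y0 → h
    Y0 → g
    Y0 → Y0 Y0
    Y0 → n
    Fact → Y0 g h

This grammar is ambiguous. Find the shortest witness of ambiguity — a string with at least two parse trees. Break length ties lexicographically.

g g g

length 1: no string has ≥2 trees
length 2: no string has ≥2 trees
length 3: g g g has 2 parse trees

Two derivations of g g g:
  Y0 ⇒ Y0 Y0 ⇒ g Y0 ⇒ g Y0 Y0 ⇒ g g Y0 ⇒ g g g
  Y0 ⇒ Y0 Y0 ⇒ Y0 Y0 Y0 ⇒ g Y0 Y0 ⇒ g g Y0 ⇒ g g g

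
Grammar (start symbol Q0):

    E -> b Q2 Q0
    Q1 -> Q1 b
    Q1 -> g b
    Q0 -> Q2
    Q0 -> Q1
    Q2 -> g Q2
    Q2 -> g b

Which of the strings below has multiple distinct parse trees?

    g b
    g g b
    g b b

g b: 2 trees
g g b: 1 tree
g b b: 1 tree

g b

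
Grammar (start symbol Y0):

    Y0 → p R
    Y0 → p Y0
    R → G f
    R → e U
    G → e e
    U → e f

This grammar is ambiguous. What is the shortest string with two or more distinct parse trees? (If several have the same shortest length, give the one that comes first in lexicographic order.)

length 4: p e e f has 2 parse trees

Two derivations of p e e f:
  Y0 ⇒ p R ⇒ p G f ⇒ p e e f
  Y0 ⇒ p R ⇒ p e U ⇒ p e e f

p e e f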